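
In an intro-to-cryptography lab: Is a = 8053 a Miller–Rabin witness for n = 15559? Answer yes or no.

no

n − 1 = 15558 = 2^1 · 7779, so s = 1 and d = 7779.
Repeated squaring mod 15559: 8053^1 ≡ 8053, 8053^2 ≡ 897, 8053^4 ≡ 11100, 8053^8 ≡ 13838, 8053^16 ≡ 5631, 8053^32 ≡ 14478, 8053^64 ≡ 1636, 8053^128 ≡ 348, 8053^256 ≡ 12191, 8053^512 ≡ 913, 8053^1024 ≡ 8942, 8053^2048 ≡ 1663, 8053^4096 ≡ 11626.
7779 = 4096 + 2048 + 1024 + 512 + 64 + 32 + 2 + 1, so 8053^7779 ≡ 11626·1663·8942·913·1636·14478·897·8053 ≡ 1 (mod 15559).
x_0 = 8053^7779 mod 15559 = 1.
x_0 = 1, so 8053 is not a witness.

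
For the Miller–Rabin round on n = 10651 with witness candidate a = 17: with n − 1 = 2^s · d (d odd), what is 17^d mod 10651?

n − 1 = 10650 = 2^1 · 5325, so s = 1 and d = 5325.
Repeated squaring mod 10651: 17^1 ≡ 17, 17^2 ≡ 289, 17^4 ≡ 8964, 17^8 ≡ 2152, 17^16 ≡ 8570, 17^32 ≡ 6255, 17^64 ≡ 3902, 17^128 ≡ 5325, 17^256 ≡ 2663, 17^512 ≡ 8654, 17^1024 ≡ 4535, 17^2048 ≡ 9795, 17^4096 ≡ 8468.
5325 = 4096 + 1024 + 128 + 64 + 8 + 4 + 1, so 17^5325 ≡ 8468·4535·5325·3902·2152·8964·17 ≡ 1 (mod 10651).

1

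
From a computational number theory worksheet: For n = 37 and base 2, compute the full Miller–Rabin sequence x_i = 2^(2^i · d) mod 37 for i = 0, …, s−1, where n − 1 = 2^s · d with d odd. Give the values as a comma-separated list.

31, 36

n − 1 = 36 = 2^2 · 9, so s = 2 and d = 9.
x_0 = 2^9 mod 37 = 31.
x_1 = 31^2 mod 37 = 36.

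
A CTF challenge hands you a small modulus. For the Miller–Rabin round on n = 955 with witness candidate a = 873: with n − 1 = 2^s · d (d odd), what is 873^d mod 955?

n − 1 = 954 = 2^1 · 477, so s = 1 and d = 477.
Repeated squaring mod 955: 873^1 ≡ 873, 873^2 ≡ 39, 873^4 ≡ 566, 873^8 ≡ 431, 873^16 ≡ 491, 873^32 ≡ 421, 873^64 ≡ 566, 873^128 ≡ 431, 873^256 ≡ 491.
477 = 256 + 128 + 64 + 16 + 8 + 4 + 1, so 873^477 ≡ 491·431·566·491·431·566·873 ≡ 803 (mod 955).

803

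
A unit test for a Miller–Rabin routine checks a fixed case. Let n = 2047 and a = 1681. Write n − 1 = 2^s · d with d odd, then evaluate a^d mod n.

n − 1 = 2046 = 2^1 · 1023, so s = 1 and d = 1023.
Repeated squaring mod 2047: 1681^1 ≡ 1681, 1681^2 ≡ 901, 1681^4 ≡ 1189, 1681^8 ≡ 1291, 1681^16 ≡ 423, 1681^32 ≡ 840, 1681^64 ≡ 1432, 1681^128 ≡ 1577, 1681^256 ≡ 1871, 1681^512 ≡ 271.
1023 = 512 + 256 + 128 + 64 + 32 + 16 + 8 + 4 + 2 + 1, so 1681^1023 ≡ 271·1871·1577·1432·840·423·1291·1189·901·1681 ≡ 1013 (mod 2047).

1013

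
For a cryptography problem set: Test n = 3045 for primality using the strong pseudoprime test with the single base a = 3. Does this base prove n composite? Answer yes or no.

yes

n − 1 = 3044 = 2^2 · 761, so s = 2 and d = 761.
x_0 = 3^761 mod 3045 = 243.
x_0 is neither 1 nor 3044, so continue squaring.
x_1 = 243^2 mod 3045 = 1194.
Reached i = s−1 = 1 without hitting −1: 3 is a Miller–Rabin witness and 3045 is composite.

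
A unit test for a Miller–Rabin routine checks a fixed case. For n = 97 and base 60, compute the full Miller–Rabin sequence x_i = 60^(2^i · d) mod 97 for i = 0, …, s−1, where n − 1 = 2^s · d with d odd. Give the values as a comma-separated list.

78, 70, 50, 75, 96

n − 1 = 96 = 2^5 · 3, so s = 5 and d = 3.
x_0 = 60^3 mod 97 = 78.
x_1 = 78^2 mod 97 = 70.
x_2 = 70^2 mod 97 = 50.
x_3 = 50^2 mod 97 = 75.
x_4 = 75^2 mod 97 = 96.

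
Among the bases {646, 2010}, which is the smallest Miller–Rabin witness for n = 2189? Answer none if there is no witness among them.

646

n − 1 = 2188 = 2^2 · 547, so s = 2 and d = 547.
Base 646: x_0 = 646^547 mod 2189 = 2081. x_0 is neither 1 nor 2188, so continue squaring. x_1 = 2081^2 mod 2189 = 719. Reached i = s−1 = 1 without hitting −1: 646 is a Miller–Rabin witness and 2189 is composite.
Base 2010: x_0 = 2010^547 mod 2189 = 1487. x_0 is neither 1 nor 2188, so continue squaring. x_1 = 1487^2 mod 2189 = 279. Reached i = s−1 = 1 without hitting −1: 2010 is a Miller–Rabin witness and 2189 is composite.
The smallest witness among the given bases is 646.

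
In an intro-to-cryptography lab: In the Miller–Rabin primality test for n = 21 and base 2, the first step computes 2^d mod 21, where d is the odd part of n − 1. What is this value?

n − 1 = 20 = 2^2 · 5, so s = 2 and d = 5.
2^5 mod 21 = 11.

11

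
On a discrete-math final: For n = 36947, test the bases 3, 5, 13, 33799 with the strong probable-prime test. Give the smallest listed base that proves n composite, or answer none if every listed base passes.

n − 1 = 36946 = 2^1 · 18473, so s = 1 and d = 18473.
Base 3: x_0 = 3^18473 mod 36947 = 1. x_0 = 1, so 3 is not a witness.
Base 5: x_0 = 5^18473 mod 36947 = 36946. x_0 = 36946 ≡ −1, so 5 is not a witness.
Base 13: x_0 = 13^18473 mod 36947 = 1. x_0 = 1, so 13 is not a witness.
Base 33799: x_0 = 33799^18473 mod 36947 = 36946. x_0 = 36946 ≡ −1, so 33799 is not a witness.
No listed base is a witness for 36947.

none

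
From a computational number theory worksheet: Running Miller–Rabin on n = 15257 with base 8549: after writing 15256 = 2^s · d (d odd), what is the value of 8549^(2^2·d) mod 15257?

n − 1 = 15256 = 2^3 · 1907, so s = 3 and d = 1907.
Repeated squaring mod 15257: 8549^1 ≡ 8549, 8549^2 ≡ 4371, 8549^4 ≡ 3877, 8549^8 ≡ 2984, 8549^16 ≡ 9425, 8549^32 ≡ 4371, 8549^64 ≡ 3877, 8549^128 ≡ 2984, 8549^256 ≡ 9425, 8549^512 ≡ 4371, 8549^1024 ≡ 3877.
1907 = 1024 + 512 + 256 + 64 + 32 + 16 + 2 + 1, so 8549^1907 ≡ 3877·4371·9425·3877·4371·9425·4371·8549 ≡ 2108 (mod 15257).
x_0 = 2108.
x_1 = 2108^2 mod 15257 = 3877.
x_2 = 3877^2 mod 15257 = 2984.

2984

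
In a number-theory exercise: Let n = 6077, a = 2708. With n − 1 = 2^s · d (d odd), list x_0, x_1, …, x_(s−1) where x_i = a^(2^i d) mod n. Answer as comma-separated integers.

n − 1 = 6076 = 2^2 · 1519, so s = 2 and d = 1519.
x_0 = 2708^1519 mod 6077 = 5449.
x_1 = 5449^2 mod 6077 = 5456.

5449, 5456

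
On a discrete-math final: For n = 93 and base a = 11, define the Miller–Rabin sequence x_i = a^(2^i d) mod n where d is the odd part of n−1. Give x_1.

n − 1 = 92 = 2^2 · 23, so s = 2 and d = 23.
x_0 = 11^23 mod 93 = 74.
x_1 = 74^2 mod 93 = 82.

82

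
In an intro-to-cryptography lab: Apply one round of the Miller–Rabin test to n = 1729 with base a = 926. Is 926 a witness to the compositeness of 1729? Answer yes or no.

n − 1 = 1728 = 2^6 · 27, so s = 6 and d = 27.
x_0 = 926^27 mod 1729 = 911.
x_0 is neither 1 nor 1728, so continue squaring.
x_1 = 911^2 mod 1729 = 1.
x_1 = 1 but x_0 ≠ ±1, a nontrivial square root of 1 — 926 is a witness and 1729 is composite.

yes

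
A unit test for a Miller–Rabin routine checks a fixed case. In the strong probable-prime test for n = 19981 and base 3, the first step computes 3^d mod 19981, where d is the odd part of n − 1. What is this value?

6917

n − 1 = 19980 = 2^2 · 4995, so s = 2 and d = 4995.
Repeated squaring mod 19981: 3^1 ≡ 3, 3^2 ≡ 9, 3^4 ≡ 81, 3^8 ≡ 6561, 3^16 ≡ 7647, 3^32 ≡ 12203, 3^64 ≡ 14797, 3^128 ≡ 19392, 3^256 ≡ 7244, 3^512 ≡ 5430, 3^1024 ≡ 12925, 3^2048 ≡ 14465, 3^4096 ≡ 15174.
4995 = 4096 + 512 + 256 + 128 + 2 + 1, so 3^4995 ≡ 15174·5430·7244·19392·9·3 ≡ 6917 (mod 19981).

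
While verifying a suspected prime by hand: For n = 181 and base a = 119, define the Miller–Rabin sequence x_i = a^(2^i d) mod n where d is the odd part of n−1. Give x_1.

n − 1 = 180 = 2^2 · 45, so s = 2 and d = 45.
Repeated squaring mod 181: 119^1 ≡ 119, 119^2 ≡ 43, 119^4 ≡ 39, 119^8 ≡ 73, 119^16 ≡ 80, 119^32 ≡ 65.
45 = 32 + 8 + 4 + 1, so 119^45 ≡ 65·73·39·119 ≡ 180 (mod 181).
x_0 = 180.
x_1 = 180^2 mod 181 = 1.

1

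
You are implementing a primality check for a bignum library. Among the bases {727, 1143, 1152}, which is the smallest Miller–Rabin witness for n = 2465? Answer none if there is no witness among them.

n − 1 = 2464 = 2^5 · 77, so s = 5 and d = 77.
Base 727: x_0 = 727^77 mod 2465 = 1322. x_0 is neither 1 nor 2464, so continue squaring. x_1 = 1322^2 mod 2465 = 2464. x_1 ≡ −1, so 727 is not a witness.
Base 1143: x_0 = 1143^77 mod 2465 = 1143. x_0 is neither 1 nor 2464, so continue squaring. x_1 = 1143^2 mod 2465 = 2464. x_1 ≡ −1, so 1143 is not a witness.
Base 1152: x_0 = 1152^77 mod 2465 = 1322. x_0 is neither 1 nor 2464, so continue squaring. x_1 = 1322^2 mod 2465 = 2464. x_1 ≡ −1, so 1152 is not a witness.
No listed base is a witness for 2465.

none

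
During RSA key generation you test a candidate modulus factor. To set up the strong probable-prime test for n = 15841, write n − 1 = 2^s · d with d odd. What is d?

495

Halving: 15840 → 7920 → 3960 → 1980 → 990 → 495; 495 is odd.
So 15840 = 2^5 · 495.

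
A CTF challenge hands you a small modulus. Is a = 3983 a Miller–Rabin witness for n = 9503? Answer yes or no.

n − 1 = 9502 = 2^1 · 4751, so s = 1 and d = 4751.
By repeated squaring, 3983^4751 ≡ 2387 (mod 9503).
x_0 = 3983^4751 mod 9503 = 2387.
x_0 ∉ {1, 9502} and s = 1, so 3983 is a Miller–Rabin witness and 9503 is composite.

yes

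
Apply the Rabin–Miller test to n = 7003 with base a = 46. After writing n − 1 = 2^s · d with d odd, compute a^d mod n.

4370

n − 1 = 7002 = 2^1 · 3501, so s = 1 and d = 3501.
46^3501 mod 7003 = 4370.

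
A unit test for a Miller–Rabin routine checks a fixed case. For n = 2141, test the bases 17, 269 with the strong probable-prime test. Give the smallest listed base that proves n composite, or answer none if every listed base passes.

none

n − 1 = 2140 = 2^2 · 535, so s = 2 and d = 535.
Base 17: x_0 = 17^535 mod 2141 = 1. x_0 = 1, so 17 is not a witness.
Base 269: x_0 = 269^535 mod 2141 = 1. x_0 = 1, so 269 is not a witness.
No listed base is a witness for 2141.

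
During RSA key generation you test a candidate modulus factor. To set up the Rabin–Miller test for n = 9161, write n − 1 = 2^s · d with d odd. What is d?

Halving: 9160 → 4580 → 2290 → 1145; 1145 is odd.
So 9160 = 2^3 · 1145.

1145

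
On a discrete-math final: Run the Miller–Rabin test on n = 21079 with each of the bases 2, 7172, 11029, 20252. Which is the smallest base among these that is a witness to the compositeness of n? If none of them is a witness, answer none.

n − 1 = 21078 = 2^1 · 10539, so s = 1 and d = 10539.
Base 2: x_0 = 2^10539 mod 21079 = 8695. x_0 ∉ {1, 21078} and s = 1, so 2 is a Miller–Rabin witness and 21079 is composite.
Base 7172: x_0 = 7172^10539 mod 21079 = 10036. x_0 ∉ {1, 21078} and s = 1, so 7172 is a Miller–Rabin witness and 21079 is composite.
Base 11029: x_0 = 11029^10539 mod 21079 = 5367. x_0 ∉ {1, 21078} and s = 1, so 11029 is a Miller–Rabin witness and 21079 is composite.
Base 20252: x_0 = 20252^10539 mod 21079 = 14254. x_0 ∉ {1, 21078} and s = 1, so 20252 is a Miller–Rabin witness and 21079 is composite.
The smallest witness among the given bases is 2.

2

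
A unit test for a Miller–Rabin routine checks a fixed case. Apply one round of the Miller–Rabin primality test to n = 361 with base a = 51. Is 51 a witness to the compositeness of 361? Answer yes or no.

n − 1 = 360 = 2^3 · 45, so s = 3 and d = 45.
Repeated squaring mod 361: 51^1 ≡ 51, 51^2 ≡ 74, 51^4 ≡ 61, 51^8 ≡ 111, 51^16 ≡ 47, 51^32 ≡ 43.
45 = 32 + 8 + 4 + 1, so 51^45 ≡ 43·111·61·51 ≡ 151 (mod 361).
x_0 = 51^45 mod 361 = 151.
x_0 is neither 1 nor 360, so continue squaring.
x_1 = 151^2 mod 361 = 58.
x_2 = 58^2 mod 361 = 115.
Reached i = s−1 = 2 without hitting −1: 51 is a Miller–Rabin witness and 361 is composite.

yes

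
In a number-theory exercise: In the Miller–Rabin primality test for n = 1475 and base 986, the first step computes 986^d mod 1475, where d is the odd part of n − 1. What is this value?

n − 1 = 1474 = 2^1 · 737, so s = 1 and d = 737.
Repeated squaring mod 1475: 986^1 ≡ 986, 986^2 ≡ 171, 986^4 ≡ 1216, 986^8 ≡ 706, 986^16 ≡ 1361, 986^32 ≡ 1196, 986^64 ≡ 1141, 986^128 ≡ 931, 986^256 ≡ 936, 986^512 ≡ 1421.
737 = 512 + 128 + 64 + 32 + 1, so 986^737 ≡ 1421·931·1141·1196·986 ≡ 721 (mod 1475).

721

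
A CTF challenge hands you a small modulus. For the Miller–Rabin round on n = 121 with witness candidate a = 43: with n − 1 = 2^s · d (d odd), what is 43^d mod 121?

54

n − 1 = 120 = 2^3 · 15, so s = 3 and d = 15.
Repeated squaring mod 121: 43^1 ≡ 43, 43^2 ≡ 34, 43^4 ≡ 67, 43^8 ≡ 12.
15 = 8 + 4 + 2 + 1, so 43^15 ≡ 12·67·34·43 ≡ 54 (mod 121).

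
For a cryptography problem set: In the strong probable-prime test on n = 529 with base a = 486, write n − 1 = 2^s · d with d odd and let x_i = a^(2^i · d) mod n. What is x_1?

162

n − 1 = 528 = 2^4 · 33, so s = 4 and d = 33.
x_0 = 486^33 mod 529 = 346.
x_1 = 346^2 mod 529 = 162.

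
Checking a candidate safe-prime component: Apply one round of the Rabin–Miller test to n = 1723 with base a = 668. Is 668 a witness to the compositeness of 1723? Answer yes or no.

n − 1 = 1722 = 2^1 · 861, so s = 1 and d = 861.
x_0 = 668^861 mod 1723 = 1.
x_0 = 1, so 668 is not a witness.

no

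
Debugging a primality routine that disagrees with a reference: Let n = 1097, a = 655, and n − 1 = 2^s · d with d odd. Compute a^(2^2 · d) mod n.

n − 1 = 1096 = 2^3 · 137, so s = 3 and d = 137.
x_0 = 655^137 mod 1097 = 486.
x_1 = 486^2 mod 1097 = 341.
x_2 = 341^2 mod 1097 = 1096.

1096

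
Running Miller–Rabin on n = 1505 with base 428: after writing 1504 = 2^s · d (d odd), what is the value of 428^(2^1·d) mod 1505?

n − 1 = 1504 = 2^5 · 47, so s = 5 and d = 47.
Repeated squaring mod 1505: 428^1 ≡ 428, 428^2 ≡ 1079, 428^4 ≡ 876, 428^8 ≡ 1331, 428^16 ≡ 176, 428^32 ≡ 876.
47 = 32 + 8 + 4 + 2 + 1, so 428^47 ≡ 876·1331·876·1079·428 ≡ 1387 (mod 1505).
x_0 = 1387.
x_1 = 1387^2 mod 1505 = 379.

379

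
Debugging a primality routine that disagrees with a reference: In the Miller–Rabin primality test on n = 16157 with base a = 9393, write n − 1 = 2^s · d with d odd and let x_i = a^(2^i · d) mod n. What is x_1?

8807

n − 1 = 16156 = 2^2 · 4039, so s = 2 and d = 4039.
x_0 = 9393^4039 mod 16157 = 12677.
x_1 = 12677^2 mod 16157 = 8807.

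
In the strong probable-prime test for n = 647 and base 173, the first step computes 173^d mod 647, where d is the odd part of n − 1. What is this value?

n − 1 = 646 = 2^1 · 323, so s = 1 and d = 323.
173^323 mod 647 = 646.

646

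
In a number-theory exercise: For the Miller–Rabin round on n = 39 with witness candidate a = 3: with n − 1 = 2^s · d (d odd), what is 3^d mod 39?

3

n − 1 = 38 = 2^1 · 19, so s = 1 and d = 19.
Repeated squaring mod 39: 3^1 ≡ 3, 3^2 ≡ 9, 3^4 ≡ 3, 3^8 ≡ 9, 3^16 ≡ 3.
19 = 16 + 2 + 1, so 3^19 ≡ 3·9·3 ≡ 3 (mod 39).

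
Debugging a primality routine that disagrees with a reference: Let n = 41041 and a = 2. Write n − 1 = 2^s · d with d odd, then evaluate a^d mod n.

n − 1 = 41040 = 2^4 · 2565, so s = 4 and d = 2565.
2^2565 mod 41041 = 27994.

27994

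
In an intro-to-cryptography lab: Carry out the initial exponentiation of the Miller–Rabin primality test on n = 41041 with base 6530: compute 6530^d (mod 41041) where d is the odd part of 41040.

n − 1 = 41040 = 2^4 · 2565, so s = 4 and d = 2565.
6530^2565 mod 41041 = 34033.

34033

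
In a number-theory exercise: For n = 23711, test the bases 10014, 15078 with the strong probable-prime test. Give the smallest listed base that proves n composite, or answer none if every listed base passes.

15078

n − 1 = 23710 = 2^1 · 11855, so s = 1 and d = 11855.
Base 10014: x_0 = 10014^11855 mod 23711 = 1. x_0 = 1, so 10014 is not a witness.
Base 15078: x_0 = 15078^11855 mod 23711 = 17337. x_0 ∉ {1, 23710} and s = 1, so 15078 is a Miller–Rabin witness and 23711 is composite.
The smallest witness among the given bases is 15078.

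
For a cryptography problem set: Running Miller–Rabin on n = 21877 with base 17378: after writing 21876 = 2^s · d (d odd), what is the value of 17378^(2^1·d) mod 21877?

608

n − 1 = 21876 = 2^2 · 5469, so s = 2 and d = 5469.
x_0 = 17378^5469 mod 21877 = 10166.
x_1 = 10166^2 mod 21877 = 608.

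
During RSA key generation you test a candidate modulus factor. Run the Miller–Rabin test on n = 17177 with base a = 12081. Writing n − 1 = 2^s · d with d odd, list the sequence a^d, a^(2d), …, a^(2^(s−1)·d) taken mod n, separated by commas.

n − 1 = 17176 = 2^3 · 2147, so s = 3 and d = 2147.
x_0 = 12081^2147 mod 17177 = 11274.
x_1 = 11274^2 mod 17177 = 10453.
x_2 = 10453^2 mod 17177 = 2312.

11274, 10453, 2312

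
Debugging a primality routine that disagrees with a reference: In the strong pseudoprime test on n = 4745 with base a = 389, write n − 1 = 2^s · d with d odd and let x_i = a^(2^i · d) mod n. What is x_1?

4681

n − 1 = 4744 = 2^3 · 593, so s = 3 and d = 593.
x_0 = 389^593 mod 4745 = 2339.
x_1 = 2339^2 mod 4745 = 4681.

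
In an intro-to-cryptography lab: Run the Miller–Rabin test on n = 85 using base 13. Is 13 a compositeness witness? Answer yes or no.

no

n − 1 = 84 = 2^2 · 21, so s = 2 and d = 21.
x_0 = 13^21 mod 85 = 13.
x_0 is neither 1 nor 84, so continue squaring.
x_1 = 13^2 mod 85 = 84.
x_1 ≡ −1, so 13 is not a witness.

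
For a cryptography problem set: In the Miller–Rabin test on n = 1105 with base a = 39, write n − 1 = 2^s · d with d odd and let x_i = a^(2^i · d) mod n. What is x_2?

676

n − 1 = 1104 = 2^4 · 69, so s = 4 and d = 69.
By repeated squaring, 39^69 ≡ 949 (mod 1105).
x_0 = 949.
x_1 = 949^2 mod 1105 = 26.
x_2 = 26^2 mod 1105 = 676.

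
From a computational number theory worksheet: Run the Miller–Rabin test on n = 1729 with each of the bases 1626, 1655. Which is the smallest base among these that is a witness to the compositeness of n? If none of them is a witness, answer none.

n − 1 = 1728 = 2^6 · 27, so s = 6 and d = 27.
Base 1626: x_0 = 1626^27 mod 1729 = 1. x_0 = 1, so 1626 is not a witness.
Base 1655: x_0 = 1655^27 mod 1729 = 1728. x_0 = 1728 ≡ −1, so 1655 is not a witness.
No listed base is a witness for 1729.

none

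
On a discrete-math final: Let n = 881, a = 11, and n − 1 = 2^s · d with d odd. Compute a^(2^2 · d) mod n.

880

n − 1 = 880 = 2^4 · 55, so s = 4 and d = 55.
By repeated squaring, 11^55 ≡ 219 (mod 881).
x_0 = 219.
x_1 = 219^2 mod 881 = 387.
x_2 = 387^2 mod 881 = 880.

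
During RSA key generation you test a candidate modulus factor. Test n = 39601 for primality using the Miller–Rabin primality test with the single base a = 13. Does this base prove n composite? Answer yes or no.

n − 1 = 39600 = 2^4 · 2475, so s = 4 and d = 2475.
x_0 = 13^2475 mod 39601 = 2190.
x_0 is neither 1 nor 39600, so continue squaring.
x_1 = 2190^2 mod 39601 = 4379.
x_2 = 4379^2 mod 39601 = 8757.
x_3 = 8757^2 mod 39601 = 17513.
Reached i = s−1 = 3 without hitting −1: 13 is a Miller–Rabin witness and 39601 is composite.

yes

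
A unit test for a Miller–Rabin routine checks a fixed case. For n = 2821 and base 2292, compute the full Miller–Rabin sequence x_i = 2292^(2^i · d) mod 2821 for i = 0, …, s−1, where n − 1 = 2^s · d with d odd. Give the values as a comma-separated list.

n − 1 = 2820 = 2^2 · 705, so s = 2 and d = 705.
x_0 = 2292^705 mod 2821 = 2820.
x_1 = 2820^2 mod 2821 = 1.

2820, 1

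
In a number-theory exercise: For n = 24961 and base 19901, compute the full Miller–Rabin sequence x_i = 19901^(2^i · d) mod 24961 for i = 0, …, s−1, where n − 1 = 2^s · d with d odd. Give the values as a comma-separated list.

n − 1 = 24960 = 2^7 · 195, so s = 7 and d = 195.
x_0 = 19901^195 mod 24961 = 7086.
x_1 = 7086^2 mod 24961 = 14825.
x_2 = 14825^2 mod 24961 = 23981.
x_3 = 23981^2 mod 24961 = 11882.
x_4 = 11882^2 mod 24961 = 2508.
x_5 = 2508^2 mod 24961 = 24853.
x_6 = 24853^2 mod 24961 = 11664.

7086, 14825, 23981, 11882, 2508, 24853, 11664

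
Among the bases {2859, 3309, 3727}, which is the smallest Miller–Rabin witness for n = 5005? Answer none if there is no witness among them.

3309

n − 1 = 5004 = 2^2 · 1251, so s = 2 and d = 1251.
Base 2859: x_0 = 2859^1251 mod 5005 = 5004. x_0 = 5004 ≡ −1, so 2859 is not a witness.
Base 3309: x_0 = 3309^1251 mod 5005 = 174. x_0 is neither 1 nor 5004, so continue squaring. x_1 = 174^2 mod 5005 = 246. Reached i = s−1 = 1 without hitting −1: 3309 is a Miller–Rabin witness and 5005 is composite.
Base 3727: x_0 = 3727^1251 mod 5005 = 1483. x_0 is neither 1 nor 5004, so continue squaring. x_1 = 1483^2 mod 5005 = 2094. Reached i = s−1 = 1 without hitting −1: 3727 is a Miller–Rabin witness and 5005 is composite.
The smallest witness among the given bases is 3309.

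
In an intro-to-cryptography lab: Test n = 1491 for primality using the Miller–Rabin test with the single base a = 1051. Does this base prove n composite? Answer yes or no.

n − 1 = 1490 = 2^1 · 745, so s = 1 and d = 745.
x_0 = 1051^745 mod 1491 = 1.
x_0 = 1, so 1051 is not a witness.

no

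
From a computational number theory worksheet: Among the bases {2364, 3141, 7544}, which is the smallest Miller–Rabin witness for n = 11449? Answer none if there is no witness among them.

3141

n − 1 = 11448 = 2^3 · 1431, so s = 3 and d = 1431.
Base 2364: x_0 = 2364^1431 mod 11449 = 1. x_0 = 1, so 2364 is not a witness.
Base 3141: x_0 = 3141^1431 mod 11449 = 6205. x_0 is neither 1 nor 11448, so continue squaring. x_1 = 6205^2 mod 11449 = 10487. x_2 = 10487^2 mod 11449 = 9524. Reached i = s−1 = 2 without hitting −1: 3141 is a Miller–Rabin witness and 11449 is composite.
Base 7544: x_0 = 7544^1431 mod 11449 = 4921. x_0 is neither 1 nor 11448, so continue squaring. x_1 = 4921^2 mod 11449 = 1606. x_2 = 1606^2 mod 11449 = 3211. Reached i = s−1 = 2 without hitting −1: 7544 is a Miller–Rabin witness and 11449 is composite.
The smallest witness among the given bases is 3141.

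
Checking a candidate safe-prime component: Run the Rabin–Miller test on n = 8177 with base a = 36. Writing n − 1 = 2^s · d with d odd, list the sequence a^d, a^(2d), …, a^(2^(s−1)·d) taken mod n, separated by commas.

n − 1 = 8176 = 2^4 · 511, so s = 4 and d = 511.
x_0 = 36^511 mod 8177 = 7251.
x_1 = 7251^2 mod 8177 = 7068.
x_2 = 7068^2 mod 8177 = 3331.
x_3 = 3331^2 mod 8177 = 7549.

7251, 7068, 3331, 7549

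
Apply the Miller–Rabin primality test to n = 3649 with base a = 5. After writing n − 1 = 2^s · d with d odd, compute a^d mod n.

841

n − 1 = 3648 = 2^6 · 57, so s = 6 and d = 57.
5^57 mod 3649 = 841.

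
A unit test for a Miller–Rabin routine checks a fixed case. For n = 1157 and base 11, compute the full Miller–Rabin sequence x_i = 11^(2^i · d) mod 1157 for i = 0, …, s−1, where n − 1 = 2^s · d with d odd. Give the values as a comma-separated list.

1064, 550

n − 1 = 1156 = 2^2 · 289, so s = 2 and d = 289.
x_0 = 11^289 mod 1157 = 1064.
x_1 = 1064^2 mod 1157 = 550.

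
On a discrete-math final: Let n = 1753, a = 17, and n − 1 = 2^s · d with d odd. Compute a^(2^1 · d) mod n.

n − 1 = 1752 = 2^3 · 219, so s = 3 and d = 219.
x_0 = 17^219 mod 1753 = 1040.
x_1 = 1040^2 mod 1753 = 1752.

1752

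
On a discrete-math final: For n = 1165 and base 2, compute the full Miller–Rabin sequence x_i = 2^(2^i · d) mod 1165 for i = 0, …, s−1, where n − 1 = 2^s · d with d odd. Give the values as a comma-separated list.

468, 4

n − 1 = 1164 = 2^2 · 291, so s = 2 and d = 291.
x_0 = 2^291 mod 1165 = 468.
x_1 = 468^2 mod 1165 = 4.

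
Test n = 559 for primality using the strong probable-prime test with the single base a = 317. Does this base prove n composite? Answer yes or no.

yes

n − 1 = 558 = 2^1 · 279, so s = 1 and d = 279.
By repeated squaring, 317^279 ≡ 164 (mod 559).
x_0 = 317^279 mod 559 = 164.
x_0 ∉ {1, 558} and s = 1, so 317 is a Miller–Rabin witness and 559 is composite.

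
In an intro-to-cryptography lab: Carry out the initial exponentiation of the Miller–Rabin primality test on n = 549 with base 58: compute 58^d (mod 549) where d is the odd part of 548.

70

n − 1 = 548 = 2^2 · 137, so s = 2 and d = 137.
58^137 mod 549 = 70.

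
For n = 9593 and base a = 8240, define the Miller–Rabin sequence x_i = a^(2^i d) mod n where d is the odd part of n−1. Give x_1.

7573

n − 1 = 9592 = 2^3 · 1199, so s = 3 and d = 1199.
x_0 = 8240^1199 mod 9593 = 1951.
x_1 = 1951^2 mod 9593 = 7573.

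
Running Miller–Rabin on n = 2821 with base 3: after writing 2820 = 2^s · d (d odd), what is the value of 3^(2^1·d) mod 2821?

n − 1 = 2820 = 2^2 · 705, so s = 2 and d = 705.
x_0 = 3^705 mod 2821 = 1301.
x_1 = 1301^2 mod 2821 = 1.

1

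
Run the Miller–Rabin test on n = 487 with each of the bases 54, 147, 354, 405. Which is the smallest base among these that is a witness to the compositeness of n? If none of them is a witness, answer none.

n − 1 = 486 = 2^1 · 243, so s = 1 and d = 243.
Base 54: x_0 = 54^243 mod 487 = 486. x_0 = 486 ≡ −1, so 54 is not a witness.
Base 147: x_0 = 147^243 mod 487 = 486. x_0 = 486 ≡ −1, so 147 is not a witness.
Base 354: x_0 = 354^243 mod 487 = 1. x_0 = 1, so 354 is not a witness.
Base 405: x_0 = 405^243 mod 487 = 486. x_0 = 486 ≡ −1, so 405 is not a witness.
No listed base is a witness for 487.

none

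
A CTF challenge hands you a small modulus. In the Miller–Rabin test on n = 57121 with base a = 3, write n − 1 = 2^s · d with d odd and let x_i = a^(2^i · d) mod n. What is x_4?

11234

n − 1 = 57120 = 2^5 · 1785, so s = 5 and d = 1785.
x_0 = 3^1785 mod 57121 = 54254.
x_1 = 54254^2 mod 57121 = 51386.
x_2 = 51386^2 mod 57121 = 45650.
x_3 = 45650^2 mod 57121 = 34178.
x_4 = 34178^2 mod 57121 = 11234.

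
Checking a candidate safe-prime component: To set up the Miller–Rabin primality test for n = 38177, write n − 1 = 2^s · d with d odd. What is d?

Halving: 38176 → 19088 → 9544 → 4772 → 2386 → 1193; 1193 is odd.
So 38176 = 2^5 · 1193.

1193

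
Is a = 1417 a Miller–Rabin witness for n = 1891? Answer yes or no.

no

n − 1 = 1890 = 2^1 · 945, so s = 1 and d = 945.
By repeated squaring, 1417^945 ≡ 1890 (mod 1891).
x_0 = 1417^945 mod 1891 = 1890.
x_0 = 1890 ≡ −1, so 1417 is not a witness.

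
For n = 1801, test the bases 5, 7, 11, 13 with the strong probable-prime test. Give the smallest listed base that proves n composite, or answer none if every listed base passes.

none

n − 1 = 1800 = 2^3 · 225, so s = 3 and d = 225.
Base 5: x_0 = 5^225 mod 1801 = 977. x_0 is neither 1 nor 1800, so continue squaring. x_1 = 977^2 mod 1801 = 1800. x_1 ≡ −1, so 5 is not a witness.
Base 7: x_0 = 7^225 mod 1801 = 1800. x_0 = 1800 ≡ −1, so 7 is not a witness.
Base 11: x_0 = 11^225 mod 1801 = 524. x_0 is neither 1 nor 1800, so continue squaring. x_1 = 524^2 mod 1801 = 824. x_2 = 824^2 mod 1801 = 1800. x_2 ≡ −1, so 11 is not a witness.
Base 13: x_0 = 13^225 mod 1801 = 1337. x_0 is neither 1 nor 1800, so continue squaring. x_1 = 1337^2 mod 1801 = 977. x_2 = 977^2 mod 1801 = 1800. x_2 ≡ −1, so 13 is not a witness.
No listed base is a witness for 1801.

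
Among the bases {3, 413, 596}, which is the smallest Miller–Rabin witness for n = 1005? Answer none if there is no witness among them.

3

n − 1 = 1004 = 2^2 · 251, so s = 2 and d = 251.
Base 3: x_0 = 3^251 mod 1005 = 387. x_0 is neither 1 nor 1004, so continue squaring. x_1 = 387^2 mod 1005 = 24. Reached i = s−1 = 1 without hitting −1: 3 is a Miller–Rabin witness and 1005 is composite.
Base 413: x_0 = 413^251 mod 1005 = 497. x_0 is neither 1 nor 1004, so continue squaring. x_1 = 497^2 mod 1005 = 784. Reached i = s−1 = 1 without hitting −1: 413 is a Miller–Rabin witness and 1005 is composite.
Base 596: x_0 = 596^251 mod 1005 = 821. x_0 is neither 1 nor 1004, so continue squaring. x_1 = 821^2 mod 1005 = 691. Reached i = s−1 = 1 without hitting −1: 596 is a Miller–Rabin witness and 1005 is composite.
The smallest witness among the given bases is 3.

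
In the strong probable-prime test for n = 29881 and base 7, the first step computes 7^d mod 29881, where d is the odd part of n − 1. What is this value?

6267

n − 1 = 29880 = 2^3 · 3735, so s = 3 and d = 3735.
7^3735 mod 29881 = 6267.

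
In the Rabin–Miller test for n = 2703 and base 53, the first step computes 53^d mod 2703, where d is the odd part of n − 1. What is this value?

689

n − 1 = 2702 = 2^1 · 1351, so s = 1 and d = 1351.
53^1351 mod 2703 = 689.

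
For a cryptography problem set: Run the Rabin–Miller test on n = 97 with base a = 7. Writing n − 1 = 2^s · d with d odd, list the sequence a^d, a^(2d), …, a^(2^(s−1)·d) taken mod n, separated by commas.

n − 1 = 96 = 2^5 · 3, so s = 5 and d = 3.
x_0 = 7^3 mod 97 = 52.
x_1 = 52^2 mod 97 = 85.
x_2 = 85^2 mod 97 = 47.
x_3 = 47^2 mod 97 = 75.
x_4 = 75^2 mod 97 = 96.

52, 85, 47, 75, 96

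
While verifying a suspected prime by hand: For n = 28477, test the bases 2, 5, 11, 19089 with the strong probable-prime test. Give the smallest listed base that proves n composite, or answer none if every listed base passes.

n − 1 = 28476 = 2^2 · 7119, so s = 2 and d = 7119.
Base 2: x_0 = 2^7119 mod 28477 = 23114. x_0 is neither 1 nor 28476, so continue squaring. x_1 = 23114^2 mod 28477 = 28476. x_1 ≡ −1, so 2 is not a witness.
Base 5: x_0 = 5^7119 mod 28477 = 23114. x_0 is neither 1 nor 28476, so continue squaring. x_1 = 23114^2 mod 28477 = 28476. x_1 ≡ −1, so 5 is not a witness.
Base 11: x_0 = 11^7119 mod 28477 = 28476. x_0 = 28476 ≡ −1, so 11 is not a witness.
Base 19089: x_0 = 19089^7119 mod 28477 = 28476. x_0 = 28476 ≡ −1, so 19089 is not a witness.
No listed base is a witness for 28477.

none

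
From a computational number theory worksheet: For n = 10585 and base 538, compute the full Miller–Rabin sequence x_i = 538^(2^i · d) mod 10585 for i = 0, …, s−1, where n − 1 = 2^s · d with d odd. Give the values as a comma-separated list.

n − 1 = 10584 = 2^3 · 1323, so s = 3 and d = 1323.
x_0 = 538^1323 mod 10585 = 10412.
x_1 = 10412^2 mod 10585 = 8759.
x_2 = 8759^2 mod 10585 = 1.

10412, 8759, 1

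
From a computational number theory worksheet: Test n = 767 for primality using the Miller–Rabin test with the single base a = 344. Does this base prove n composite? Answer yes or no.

yes

n − 1 = 766 = 2^1 · 383, so s = 1 and d = 383.
Repeated squaring mod 767: 344^1 ≡ 344, 344^2 ≡ 218, 344^4 ≡ 737, 344^8 ≡ 133, 344^16 ≡ 48, 344^32 ≡ 3, 344^64 ≡ 9, 344^128 ≡ 81, 344^256 ≡ 425.
383 = 256 + 64 + 32 + 16 + 8 + 4 + 2 + 1, so 344^383 ≡ 425·9·3·48·133·737·218·344 ≡ 245 (mod 767).
x_0 = 344^383 mod 767 = 245.
x_0 ∉ {1, 766} and s = 1, so 344 is a Miller–Rabin witness and 767 is composite.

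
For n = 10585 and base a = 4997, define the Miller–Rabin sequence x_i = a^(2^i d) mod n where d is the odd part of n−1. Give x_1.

1944

n − 1 = 10584 = 2^3 · 1323, so s = 3 and d = 1323.
By repeated squaring, 4997^1323 ≡ 898 (mod 10585).
x_0 = 898.
x_1 = 898^2 mod 10585 = 1944.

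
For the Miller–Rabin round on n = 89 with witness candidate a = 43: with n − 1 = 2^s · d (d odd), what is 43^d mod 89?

n − 1 = 88 = 2^3 · 11, so s = 3 and d = 11.
Repeated squaring mod 89: 43^1 ≡ 43, 43^2 ≡ 69, 43^4 ≡ 44, 43^8 ≡ 67.
11 = 8 + 2 + 1, so 43^11 ≡ 67·69·43 ≡ 52 (mod 89).

52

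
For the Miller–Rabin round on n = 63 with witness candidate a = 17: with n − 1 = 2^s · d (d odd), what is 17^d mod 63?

17

n − 1 = 62 = 2^1 · 31, so s = 1 and d = 31.
17^31 mod 63 = 17.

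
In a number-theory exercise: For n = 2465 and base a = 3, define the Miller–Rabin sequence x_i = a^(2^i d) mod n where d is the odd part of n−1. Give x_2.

n − 1 = 2464 = 2^5 · 77, so s = 5 and d = 77.
x_0 = 3^77 mod 2465 = 2018.
x_1 = 2018^2 mod 2465 = 144.
x_2 = 144^2 mod 2465 = 1016.

1016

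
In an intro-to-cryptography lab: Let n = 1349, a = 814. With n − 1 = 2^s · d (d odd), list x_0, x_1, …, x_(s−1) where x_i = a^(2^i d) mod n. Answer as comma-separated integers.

461, 728

n − 1 = 1348 = 2^2 · 337, so s = 2 and d = 337.
x_0 = 814^337 mod 1349 = 461.
x_1 = 461^2 mod 1349 = 728.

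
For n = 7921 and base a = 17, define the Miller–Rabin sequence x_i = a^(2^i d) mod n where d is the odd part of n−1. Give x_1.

n − 1 = 7920 = 2^4 · 495, so s = 4 and d = 495.
x_0 = 17^495 mod 7921 = 500.
x_1 = 500^2 mod 7921 = 4449.

4449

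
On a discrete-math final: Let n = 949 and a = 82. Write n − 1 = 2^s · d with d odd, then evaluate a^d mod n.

n − 1 = 948 = 2^2 · 237, so s = 2 and d = 237.
82^237 mod 949 = 948.

948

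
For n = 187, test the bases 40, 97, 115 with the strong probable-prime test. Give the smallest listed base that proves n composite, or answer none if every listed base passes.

n − 1 = 186 = 2^1 · 93, so s = 1 and d = 93.
Base 40: x_0 = 40^93 mod 187 = 112. x_0 ∉ {1, 186} and s = 1, so 40 is a Miller–Rabin witness and 187 is composite.
Base 97: x_0 = 97^93 mod 187 = 14. x_0 ∉ {1, 186} and s = 1, so 97 is a Miller–Rabin witness and 187 is composite.
Base 115: x_0 = 115^93 mod 187 = 81. x_0 ∉ {1, 186} and s = 1, so 115 is a Miller–Rabin witness and 187 is composite.
The smallest witness among the given bases is 40.

40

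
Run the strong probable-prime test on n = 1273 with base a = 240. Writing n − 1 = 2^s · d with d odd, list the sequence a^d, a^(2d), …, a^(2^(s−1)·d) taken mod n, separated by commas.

n − 1 = 1272 = 2^3 · 159, so s = 3 and d = 159.
x_0 = 240^159 mod 1273 = 531.
x_1 = 531^2 mod 1273 = 628.
x_2 = 628^2 mod 1273 = 1027.

531, 628, 1027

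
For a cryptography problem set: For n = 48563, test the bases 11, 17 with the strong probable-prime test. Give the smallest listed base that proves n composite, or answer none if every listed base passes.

none

n − 1 = 48562 = 2^1 · 24281, so s = 1 and d = 24281.
Base 11: x_0 = 11^24281 mod 48563 = 48562. x_0 = 48562 ≡ −1, so 11 is not a witness.
Base 17: x_0 = 17^24281 mod 48563 = 48562. x_0 = 48562 ≡ −1, so 17 is not a witness.
No listed base is a witness for 48563.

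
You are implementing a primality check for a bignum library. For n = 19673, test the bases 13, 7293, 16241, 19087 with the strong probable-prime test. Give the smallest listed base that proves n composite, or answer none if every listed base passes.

13

n − 1 = 19672 = 2^3 · 2459, so s = 3 and d = 2459.
Base 13: x_0 = 13^2459 mod 19673 = 5365. x_0 is neither 1 nor 19672, so continue squaring. x_1 = 5365^2 mod 19673 = 1626. x_2 = 1626^2 mod 19673 = 7694. Reached i = s−1 = 2 without hitting −1: 13 is a Miller–Rabin witness and 19673 is composite.
Base 7293: x_0 = 7293^2459 mod 19673 = 11628. x_0 is neither 1 nor 19672, so continue squaring. x_1 = 11628^2 mod 19673 = 17528. x_2 = 17528^2 mod 19673 = 17216. Reached i = s−1 = 2 without hitting −1: 7293 is a Miller–Rabin witness and 19673 is composite.
Base 16241: x_0 = 16241^2459 mod 19673 = 16770. x_0 is neither 1 nor 19672, so continue squaring. x_1 = 16770^2 mod 19673 = 7365. x_2 = 7365^2 mod 19673 = 4764. Reached i = s−1 = 2 without hitting −1: 16241 is a Miller–Rabin witness and 19673 is composite.
Base 19087: x_0 = 19087^2459 mod 19673 = 7432. x_0 is neither 1 nor 19672, so continue squaring. x_1 = 7432^2 mod 19673 = 12513. x_2 = 12513^2 mod 19673 = 17435. Reached i = s−1 = 2 without hitting −1: 19087 is a Miller–Rabin witness and 19673 is composite.
The smallest witness among the given bases is 13.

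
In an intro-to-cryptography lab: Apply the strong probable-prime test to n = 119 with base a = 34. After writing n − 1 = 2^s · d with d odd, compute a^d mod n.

34

n − 1 = 118 = 2^1 · 59, so s = 1 and d = 59.
Repeated squaring mod 119: 34^1 ≡ 34, 34^2 ≡ 85, 34^4 ≡ 85, 34^8 ≡ 85, 34^16 ≡ 85, 34^32 ≡ 85.
59 = 32 + 16 + 8 + 2 + 1, so 34^59 ≡ 85·85·85·85·34 ≡ 34 (mod 119).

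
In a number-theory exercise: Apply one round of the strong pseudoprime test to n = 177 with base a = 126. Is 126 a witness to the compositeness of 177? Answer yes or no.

yes

n − 1 = 176 = 2^4 · 11, so s = 4 and d = 11.
x_0 = 126^11 mod 177 = 102.
x_0 is neither 1 nor 176, so continue squaring.
x_1 = 102^2 mod 177 = 138.
x_2 = 138^2 mod 177 = 105.
x_3 = 105^2 mod 177 = 51.
Reached i = s−1 = 3 without hitting −1: 126 is a Miller–Rabin witness and 177 is composite.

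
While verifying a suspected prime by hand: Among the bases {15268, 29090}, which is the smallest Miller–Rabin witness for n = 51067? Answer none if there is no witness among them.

15268

n − 1 = 51066 = 2^1 · 25533, so s = 1 and d = 25533.
Base 15268: x_0 = 15268^25533 mod 51067 = 1836. x_0 ∉ {1, 51066} and s = 1, so 15268 is a Miller–Rabin witness and 51067 is composite.
Base 29090: x_0 = 29090^25533 mod 51067 = 19692. x_0 ∉ {1, 51066} and s = 1, so 29090 is a Miller–Rabin witness and 51067 is composite.
The smallest witness among the given bases is 15268.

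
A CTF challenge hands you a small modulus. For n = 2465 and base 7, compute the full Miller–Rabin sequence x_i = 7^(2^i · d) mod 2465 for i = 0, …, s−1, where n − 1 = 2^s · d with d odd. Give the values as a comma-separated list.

2437, 784, 871, 1886, 1

n − 1 = 2464 = 2^5 · 77, so s = 5 and d = 77.
x_0 = 7^77 mod 2465 = 2437.
x_1 = 2437^2 mod 2465 = 784.
x_2 = 784^2 mod 2465 = 871.
x_3 = 871^2 mod 2465 = 1886.
x_4 = 1886^2 mod 2465 = 1.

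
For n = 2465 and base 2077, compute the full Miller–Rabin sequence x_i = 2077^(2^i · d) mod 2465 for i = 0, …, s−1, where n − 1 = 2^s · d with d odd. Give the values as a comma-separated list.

12, 144, 1016, 1886, 1

n − 1 = 2464 = 2^5 · 77, so s = 5 and d = 77.
x_0 = 2077^77 mod 2465 = 12.
x_1 = 12^2 mod 2465 = 144.
x_2 = 144^2 mod 2465 = 1016.
x_3 = 1016^2 mod 2465 = 1886.
x_4 = 1886^2 mod 2465 = 1.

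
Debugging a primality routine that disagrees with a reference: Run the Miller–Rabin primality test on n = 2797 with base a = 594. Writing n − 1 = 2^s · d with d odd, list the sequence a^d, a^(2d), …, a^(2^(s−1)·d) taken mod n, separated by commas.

n − 1 = 2796 = 2^2 · 699, so s = 2 and d = 699.
x_0 = 594^699 mod 2797 = 2194.
x_1 = 2194^2 mod 2797 = 2796.

2194, 2796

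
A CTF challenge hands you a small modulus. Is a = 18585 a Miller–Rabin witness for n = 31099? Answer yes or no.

yes

n − 1 = 31098 = 2^1 · 15549, so s = 1 and d = 15549.
Repeated squaring mod 31099: 18585^1 ≡ 18585, 18585^2 ≡ 16731, 18585^4 ≡ 4262, 18585^8 ≡ 2828, 18585^16 ≡ 5141, 18585^32 ≡ 26830, 18585^64 ≡ 347, 18585^128 ≡ 27112, 18585^256 ≡ 4580, 18585^512 ≡ 15674, 18585^1024 ≡ 23275, 18585^2048 ≡ 12144, 18585^4096 ≡ 5278, 18585^8192 ≡ 23679.
15549 = 8192 + 4096 + 2048 + 1024 + 128 + 32 + 16 + 8 + 4 + 1, so 18585^15549 ≡ 23679·5278·12144·23275·27112·26830·5141·2828·4262·18585 ≡ 22691 (mod 31099).
x_0 = 18585^15549 mod 31099 = 22691.
x_0 ∉ {1, 31098} and s = 1, so 18585 is a Miller–Rabin witness and 31099 is composite.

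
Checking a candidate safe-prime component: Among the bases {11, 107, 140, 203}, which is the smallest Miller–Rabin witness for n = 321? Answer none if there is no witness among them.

n − 1 = 320 = 2^6 · 5, so s = 6 and d = 5.
Base 11: x_0 = 11^5 mod 321 = 230. x_0 is neither 1 nor 320, so continue squaring. x_1 = 230^2 mod 321 = 256. x_2 = 256^2 mod 321 = 52. x_3 = 52^2 mod 321 = 136. x_4 = 136^2 mod 321 = 199. x_5 = 199^2 mod 321 = 118. Reached i = s−1 = 5 without hitting −1: 11 is a Miller–Rabin witness and 321 is composite.
Base 107: x_0 = 107^5 mod 321 = 107. x_0 is neither 1 nor 320, so continue squaring. x_1 = 107^2 mod 321 = 214. x_2 = 214^2 mod 321 = 214. x_3 = 214^2 mod 321 = 214. x_4 = 214^2 mod 321 = 214. x_5 = 214^2 mod 321 = 214. Reached i = s−1 = 5 without hitting −1: 107 is a Miller–Rabin witness and 321 is composite.
Base 140: x_0 = 140^5 mod 321 = 143. x_0 is neither 1 nor 320, so continue squaring. x_1 = 143^2 mod 321 = 226. x_2 = 226^2 mod 321 = 37. x_3 = 37^2 mod 321 = 85. x_4 = 85^2 mod 321 = 163. x_5 = 163^2 mod 321 = 247. Reached i = s−1 = 5 without hitting −1: 140 is a Miller–Rabin witness and 321 is composite.
Base 203: x_0 = 203^5 mod 321 = 305. x_0 is neither 1 nor 320, so continue squaring. x_1 = 305^2 mod 321 = 256. x_2 = 256^2 mod 321 = 52. x_3 = 52^2 mod 321 = 136. x_4 = 136^2 mod 321 = 199. x_5 = 199^2 mod 321 = 118. Reached i = s−1 = 5 without hitting −1: 203 is a Miller–Rabin witness and 321 is composite.
The smallest witness among the given bases is 11.

11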